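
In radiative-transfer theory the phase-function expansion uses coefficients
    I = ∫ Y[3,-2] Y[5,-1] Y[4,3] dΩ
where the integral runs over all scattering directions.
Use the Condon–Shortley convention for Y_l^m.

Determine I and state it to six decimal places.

0.160929

m-sum 0 ✓  L=12 even ✓  2≤4≤8 ✓
Π(2lᵢ+1) = 7×11×9 = 693
triangle coeff Δ(3,5,4) = 1/180180
Σ_t [1,3]: t=1:−1/576 t=2:+1/144 t=3:−1/576 = 1/288
(3j)²=20/1001 [(3 5 4; 0 0 0)], sign=+1
Σ_t [3,4]: t=3:−1/1440 t=4:+1/17280 = -11/17280
(3j)²=11/468 [(3 5 4; -2 -1 3)], sign=+1
⇒ 4πI² = 55/169
I = (+1)√(55/169/(4π)) = 0.16092854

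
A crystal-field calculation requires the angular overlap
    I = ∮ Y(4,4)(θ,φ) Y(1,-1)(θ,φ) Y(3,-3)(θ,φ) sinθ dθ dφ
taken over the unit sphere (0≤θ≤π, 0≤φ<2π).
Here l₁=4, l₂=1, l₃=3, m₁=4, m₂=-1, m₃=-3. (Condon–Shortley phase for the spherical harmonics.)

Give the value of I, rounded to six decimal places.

0.325735

m-sum 0 ✓  L=8 even ✓  3≤3≤5 ✓
Π(2lᵢ+1) = 9×3×7 = 189
triangle coeff Δ(4,1,3) = 1/252
Σ_t [1,1]: t=1:−1/36 = -1/36
(3j)²=4/63 [(4 1 3; 0 0 0)], sign=+1
Σ_t [0,0]: t=0:+1/1440 = 1/1440
(3j)²=1/9 [(4 1 3; 4 -1 -3)], sign=+1
⇒ 4πI² = 4/3
I = (+1)√(4/3/(4π)) = 0.32573501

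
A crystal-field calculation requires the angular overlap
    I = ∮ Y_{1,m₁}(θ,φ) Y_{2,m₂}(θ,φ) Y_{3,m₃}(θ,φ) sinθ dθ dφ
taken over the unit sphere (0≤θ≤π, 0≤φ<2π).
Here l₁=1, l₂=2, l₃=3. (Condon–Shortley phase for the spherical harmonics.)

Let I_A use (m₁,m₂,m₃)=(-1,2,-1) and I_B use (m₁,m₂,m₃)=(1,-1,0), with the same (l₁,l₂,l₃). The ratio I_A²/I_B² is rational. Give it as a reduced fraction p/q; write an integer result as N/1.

1/3

Same 1,2,3: normalisation and zero-m 3j drop out of the ratio.
A: Δ: 0! 2! 4! / 7! → 1/105; sum: t=0:+1/48 = 1/48; 3j²(1 2 3; -1 2 -1) = Δ·Π!·Σ² = 1/105  (sign +1)
B: Δ: 0! 2! 4! / 7! → 1/105; sum: t=0:+1/12 = 1/12; 3j²(1 2 3; 1 -1 0) = Δ·Π!·Σ² = 1/35  (sign -1)
I_A²/I_B² = (1/105)/(1/35) = 1/3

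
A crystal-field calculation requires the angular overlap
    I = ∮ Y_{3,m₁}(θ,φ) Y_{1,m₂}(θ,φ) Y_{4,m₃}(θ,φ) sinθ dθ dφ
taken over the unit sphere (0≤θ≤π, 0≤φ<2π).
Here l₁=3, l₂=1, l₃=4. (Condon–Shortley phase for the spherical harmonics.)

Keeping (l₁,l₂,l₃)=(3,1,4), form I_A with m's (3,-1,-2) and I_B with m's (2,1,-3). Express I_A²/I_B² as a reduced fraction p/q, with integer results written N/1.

1/21

l's match ⇒ only the (l;m) 3-j factors differ between A and B.
A: triangle coeff Δ(3,1,4) = 1/252; Σ_t [0,0]: t=0:+1/1440 = 1/1440; (3j)²=1/252 [(3 1 4; 3 -1 -2)], sign=+1
B: triangle coeff Δ(3,1,4) = 1/252; Σ_t [0,0]: t=0:+1/240 = 1/240; (3j)²=1/12 [(3 1 4; 2 1 -3)], sign=-1
I_A²/I_B² = (1/252)/(1/12) = 1/21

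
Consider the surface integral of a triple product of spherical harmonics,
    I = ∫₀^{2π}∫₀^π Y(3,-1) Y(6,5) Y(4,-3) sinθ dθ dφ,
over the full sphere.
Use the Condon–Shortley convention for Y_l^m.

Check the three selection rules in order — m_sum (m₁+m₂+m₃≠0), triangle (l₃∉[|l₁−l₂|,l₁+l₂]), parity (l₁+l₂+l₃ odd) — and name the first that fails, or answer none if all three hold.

m_sum

m₁+m₂+m₃ = -1 + 5 − 3 = 1  ✗
triangle: |3−6|=3 ≤ l₃=4 ≤ 3+6=9
parity: l₁+l₂+l₃ = 13 is odd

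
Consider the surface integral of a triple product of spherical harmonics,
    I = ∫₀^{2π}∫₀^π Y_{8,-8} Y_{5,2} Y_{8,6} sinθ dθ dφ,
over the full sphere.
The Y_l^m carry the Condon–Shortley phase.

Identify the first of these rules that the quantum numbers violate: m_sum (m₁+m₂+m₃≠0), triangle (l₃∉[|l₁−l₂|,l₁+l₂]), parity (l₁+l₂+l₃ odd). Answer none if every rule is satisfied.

parity

azimuthal sum: -8 + 2 + 6 = 0  ✓
3 ≤ 8 ≤ 13 (triangle on l)  ✓
L = 8 + 5 + 8 = 21 (odd)  ✗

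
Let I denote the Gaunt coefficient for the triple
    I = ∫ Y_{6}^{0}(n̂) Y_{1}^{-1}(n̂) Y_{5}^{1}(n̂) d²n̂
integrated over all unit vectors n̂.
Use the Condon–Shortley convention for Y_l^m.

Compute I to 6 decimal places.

0.158246

m-sum 0 ✓  L=12 even ✓  5≤5≤7 ✓
Π(2lᵢ+1) = 13×3×11 = 429
triangle coeff Δ(6,1,5) = 1/858
Σ_t [1,1]: t=1:−1/14400 = -1/14400
(3j)²=6/143 [(6 1 5; 0 0 0)], sign=+1
Σ_t [0,0]: t=0:+1/34560 = 1/34560
(3j)²=5/286 [(6 1 5; 0 -1 1)], sign=+1
⇒ 4πI² = 45/143
I = (+1)√(45/143/(4π)) = 0.15824621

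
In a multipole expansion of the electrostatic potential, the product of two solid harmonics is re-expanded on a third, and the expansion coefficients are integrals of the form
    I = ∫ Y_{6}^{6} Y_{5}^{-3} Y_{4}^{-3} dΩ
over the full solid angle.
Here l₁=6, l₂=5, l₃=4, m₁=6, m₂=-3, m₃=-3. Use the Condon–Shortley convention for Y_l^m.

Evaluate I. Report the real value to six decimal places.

0.000000

l₁+l₂+l₃=15 is odd: 3j(l;000)=0 ⇒ I=0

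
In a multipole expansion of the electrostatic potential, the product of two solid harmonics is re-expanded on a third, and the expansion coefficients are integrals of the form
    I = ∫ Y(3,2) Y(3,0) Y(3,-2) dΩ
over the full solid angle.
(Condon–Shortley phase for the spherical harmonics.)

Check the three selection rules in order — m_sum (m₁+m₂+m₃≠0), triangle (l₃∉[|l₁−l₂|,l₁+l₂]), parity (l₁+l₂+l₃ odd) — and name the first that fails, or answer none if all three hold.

parity

Σmᵢ = 0  ✓
l₃∈[|l₁−l₂|,l₁+l₂]=[0,6], have l₃=3  ✓
Σlᵢ = 9 ⇒ odd  ✗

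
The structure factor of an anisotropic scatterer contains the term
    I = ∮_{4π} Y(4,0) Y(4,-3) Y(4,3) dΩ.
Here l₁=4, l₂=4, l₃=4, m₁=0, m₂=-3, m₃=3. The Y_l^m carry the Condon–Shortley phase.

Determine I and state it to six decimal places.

0.159788

Rules hold: Σm=0, L=12 even, 0≤4≤8.
N = 9·9·9 = 729
Δ = 4!·4!·4!/13! = 1/450450
Racah Σ t=0..4: t=0:+1/13824 t=1:−1/216 t=2:+1/64 t=3:−1/216 t=4:+1/13824 = 5/768
⇒ 3j(4 4 4; 0 0 0)² = 18/1001, sgn +1
Racah Σ t=0..1: t=0:+1/3456 t=1:−1/864 = -1/1152
⇒ 3j(4 4 4; 0 -3 3)² = 7/286, sgn +1
4πI² = N·(3j₀)²·(3jₘ)² = 6561/20449
I = +1·√(0.320847/4π) = 0.15978796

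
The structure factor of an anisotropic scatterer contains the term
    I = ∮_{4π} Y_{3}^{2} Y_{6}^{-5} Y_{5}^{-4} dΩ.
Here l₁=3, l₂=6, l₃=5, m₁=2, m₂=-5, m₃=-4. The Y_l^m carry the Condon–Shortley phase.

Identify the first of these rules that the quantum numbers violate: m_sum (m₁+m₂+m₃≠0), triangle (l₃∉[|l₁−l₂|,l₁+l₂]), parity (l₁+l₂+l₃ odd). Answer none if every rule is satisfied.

Σmᵢ = -7  ✗
l₃∈[|l₁−l₂|,l₁+l₂]=[3,9], have l₃=5
Σlᵢ = 14 ⇒ even

m_sum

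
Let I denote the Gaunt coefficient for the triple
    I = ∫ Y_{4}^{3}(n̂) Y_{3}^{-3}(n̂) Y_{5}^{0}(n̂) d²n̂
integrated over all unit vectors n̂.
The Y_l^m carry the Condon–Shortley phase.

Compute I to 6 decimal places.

m-sum 0 ✓  L=12 even ✓  1≤5≤7 ✓
Π(2lᵢ+1) = 9×7×11 = 693
triangle coeff Δ(4,3,5) = 1/180180
Σ_t [0,2]: t=0:+1/576 t=1:−1/144 t=2:+1/576 = -1/288
(3j)²=20/1001 [(4 3 5; 0 0 0)], sign=+1
Σ_t [0,0]: t=0:+1/5760 = 1/5760
(3j)²=5/572 [(4 3 5; 3 -3 0)], sign=-1
⇒ 4πI² = 225/1859
I = (-1)√(225/1859/(4π)) = -0.09814013

-0.098140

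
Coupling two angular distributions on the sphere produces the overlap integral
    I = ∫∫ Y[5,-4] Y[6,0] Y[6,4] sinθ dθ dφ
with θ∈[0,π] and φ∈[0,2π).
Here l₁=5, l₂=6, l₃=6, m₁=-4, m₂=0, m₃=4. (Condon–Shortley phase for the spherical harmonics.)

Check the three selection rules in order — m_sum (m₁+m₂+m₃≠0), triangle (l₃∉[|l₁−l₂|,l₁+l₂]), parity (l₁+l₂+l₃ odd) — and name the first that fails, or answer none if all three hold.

parity

m₁+m₂+m₃ = -4 + 0 + 4 = 0  ✓
triangle: |5−6|=1 ≤ l₃=6 ≤ 5+6=11  ✓
parity: l₁+l₂+l₃ = 17 is odd  ✗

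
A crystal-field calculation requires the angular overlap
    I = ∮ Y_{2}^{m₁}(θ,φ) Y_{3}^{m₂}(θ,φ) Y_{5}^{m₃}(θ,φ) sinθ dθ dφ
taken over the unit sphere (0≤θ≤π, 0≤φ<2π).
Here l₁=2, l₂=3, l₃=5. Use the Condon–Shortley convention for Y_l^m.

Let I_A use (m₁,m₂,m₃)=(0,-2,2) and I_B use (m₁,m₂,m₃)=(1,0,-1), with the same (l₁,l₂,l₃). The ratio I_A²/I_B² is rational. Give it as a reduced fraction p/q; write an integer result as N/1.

63/80

Same 2,3,5: normalisation and zero-m 3j drop out of the ratio.
A: Δ: 0! 4! 6! / 11! → 1/2310; sum: t=0:+1/480 = 1/480; 3j²(2 3 5; 0 -2 2) = Δ·Π!·Σ² = 3/110  (sign -1)
B: Δ: 0! 4! 6! / 11! → 1/2310; sum: t=0:+1/216 = 1/216; 3j²(2 3 5; 1 0 -1) = Δ·Π!·Σ² = 8/231  (sign +1)
I_A²/I_B² = (3/110)/(8/231) = 63/80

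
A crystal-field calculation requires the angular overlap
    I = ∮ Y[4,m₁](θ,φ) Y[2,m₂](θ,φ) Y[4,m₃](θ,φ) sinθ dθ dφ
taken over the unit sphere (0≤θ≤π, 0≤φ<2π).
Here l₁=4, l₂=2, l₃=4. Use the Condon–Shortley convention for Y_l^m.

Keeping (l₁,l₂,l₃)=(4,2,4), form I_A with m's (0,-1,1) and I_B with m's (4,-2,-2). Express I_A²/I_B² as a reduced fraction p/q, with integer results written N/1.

Shared (l₁,l₂,l₃)=(4,2,4): N and (l;000)² cancel in I_A²/I_B².
A: Δ = 2!·6!·2!/11! = 1/13860; Racah Σ t=0..1: t=0:+1/96 t=1:−1/72 = -1/288; ⇒ 3j(4 2 4; 0 -1 1)² = 1/462, sgn +1
B: Δ = 2!·6!·2!/11! = 1/13860; Racah Σ t=0..0: t=0:+1/2880 = 1/2880; ⇒ 3j(4 2 4; 4 -2 -2)² = 2/165, sgn +1
I_A²/I_B² = (1/462)/(2/165) = 5/28

5/28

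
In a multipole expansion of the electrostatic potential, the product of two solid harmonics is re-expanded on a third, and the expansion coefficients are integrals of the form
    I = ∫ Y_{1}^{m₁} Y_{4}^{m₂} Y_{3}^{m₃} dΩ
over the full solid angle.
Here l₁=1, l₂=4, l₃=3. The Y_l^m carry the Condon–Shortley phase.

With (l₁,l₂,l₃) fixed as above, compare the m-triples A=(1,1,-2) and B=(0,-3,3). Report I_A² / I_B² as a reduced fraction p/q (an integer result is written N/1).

Shared (l₁,l₂,l₃)=(1,4,3): N and (l;000)² cancel in I_A²/I_B².
A: Δ = 2!·0!·6!/9! = 1/252; Racah Σ t=0..0: t=0:+1/240 = 1/240; ⇒ 3j(1 4 3; 1 1 -2)² = 1/84, sgn -1
B: Δ = 2!·0!·6!/9! = 1/252; Racah Σ t=1..1: t=1:−1/720 = -1/720; ⇒ 3j(1 4 3; 0 -3 3)² = 1/36, sgn -1
I_A²/I_B² = (1/84)/(1/36) = 3/7

3/7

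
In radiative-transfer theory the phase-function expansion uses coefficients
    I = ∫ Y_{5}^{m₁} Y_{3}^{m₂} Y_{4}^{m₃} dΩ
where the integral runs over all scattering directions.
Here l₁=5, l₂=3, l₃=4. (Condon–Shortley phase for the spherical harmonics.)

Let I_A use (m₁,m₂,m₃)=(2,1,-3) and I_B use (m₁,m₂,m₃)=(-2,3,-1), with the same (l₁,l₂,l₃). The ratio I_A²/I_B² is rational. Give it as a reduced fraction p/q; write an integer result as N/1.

343/375

Same 5,3,4: normalisation and zero-m 3j drop out of the ratio.
A: Δ: 4! 6! 2! / 13! → 1/180180; sum: t=2:+1/960 t=3:−1/4320 = 7/8640; 3j²(5 3 4; 2 1 -3) = Δ·Π!·Σ² = 343/12870  (sign -1)
B: Δ: 4! 6! 2! / 13! → 1/180180; sum: t=4:+1/1728 = 1/1728; 3j²(5 3 4; -2 3 -1) = Δ·Π!·Σ² = 25/858  (sign -1)
I_A²/I_B² = (343/12870)/(25/858) = 343/375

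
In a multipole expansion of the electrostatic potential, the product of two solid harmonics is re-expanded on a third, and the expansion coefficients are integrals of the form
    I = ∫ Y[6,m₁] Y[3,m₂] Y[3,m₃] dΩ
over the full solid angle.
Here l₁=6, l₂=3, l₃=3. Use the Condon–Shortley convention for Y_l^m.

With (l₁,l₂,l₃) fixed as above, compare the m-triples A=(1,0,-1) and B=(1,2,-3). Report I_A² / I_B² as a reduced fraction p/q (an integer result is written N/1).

50/1

Shared (l₁,l₂,l₃)=(6,3,3): N and (l;000)² cancel in I_A²/I_B².
A: Δ = 6!·6!·0!/13! = 1/12012; Racah Σ t=3..3: t=3:−1/1728 = -1/1728; ⇒ 3j(6 3 3; 1 0 -1)² = 25/858, sgn -1
B: Δ = 6!·6!·0!/13! = 1/12012; Racah Σ t=5..5: t=5:−1/86400 = -1/86400; ⇒ 3j(6 3 3; 1 2 -3)² = 1/1716, sgn -1
I_A²/I_B² = (25/858)/(1/1716) = 50/1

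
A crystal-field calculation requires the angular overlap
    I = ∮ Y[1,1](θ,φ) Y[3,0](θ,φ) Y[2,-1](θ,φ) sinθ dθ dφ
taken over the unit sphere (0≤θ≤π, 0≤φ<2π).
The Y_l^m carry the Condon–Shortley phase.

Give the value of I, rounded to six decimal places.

Rules hold: Σm=0, L=6 even, 2≤2≤4.
N = 3·7·5 = 105
Δ = 2!·0!·4!/7! = 1/105
Racah Σ t=1..1: t=1:−1/4 = -1/4
⇒ 3j(1 3 2; 0 0 0)² = 3/35, sgn -1
Racah Σ t=0..0: t=0:+1/12 = 1/12
⇒ 3j(1 3 2; 1 0 -1)² = 1/35, sgn -1
4πI² = N·(3j₀)²·(3jₘ)² = 9/35
I = +1·√(0.257143/4π) = 0.14304817

0.143048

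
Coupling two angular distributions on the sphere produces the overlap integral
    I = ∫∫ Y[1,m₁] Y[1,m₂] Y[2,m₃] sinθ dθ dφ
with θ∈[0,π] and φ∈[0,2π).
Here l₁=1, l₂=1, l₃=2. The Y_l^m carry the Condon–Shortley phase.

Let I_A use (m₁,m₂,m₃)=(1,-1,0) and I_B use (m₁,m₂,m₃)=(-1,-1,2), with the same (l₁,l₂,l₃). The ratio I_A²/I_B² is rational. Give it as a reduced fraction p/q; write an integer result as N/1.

Same 1,1,2: normalisation and zero-m 3j drop out of the ratio.
A: Δ: 0! 2! 2! / 5! → 1/30; sum: t=0:+1/4 = 1/4; 3j²(1 1 2; 1 -1 0) = Δ·Π!·Σ² = 1/30  (sign +1)
B: Δ: 0! 2! 2! / 5! → 1/30; sum: t=0:+1/4 = 1/4; 3j²(1 1 2; -1 -1 2) = Δ·Π!·Σ² = 1/5  (sign +1)
I_A²/I_B² = (1/30)/(1/5) = 1/6

1/6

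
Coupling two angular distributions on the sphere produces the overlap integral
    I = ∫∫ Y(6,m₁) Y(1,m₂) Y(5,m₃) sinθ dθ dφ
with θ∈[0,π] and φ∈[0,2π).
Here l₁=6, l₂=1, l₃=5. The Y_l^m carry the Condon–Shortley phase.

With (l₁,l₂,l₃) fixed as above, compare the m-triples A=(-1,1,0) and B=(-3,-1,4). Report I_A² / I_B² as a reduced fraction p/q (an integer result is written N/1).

7/1

l's match ⇒ only the (l;m) 3-j factors differ between A and B.
A: triangle coeff Δ(6,1,5) = 1/858; Σ_t [2,2]: t=2:+1/28800 = 1/28800; (3j)²=7/286 [(6 1 5; -1 1 0)], sign=-1
B: triangle coeff Δ(6,1,5) = 1/858; Σ_t [0,0]: t=0:+1/725760 = 1/725760; (3j)²=1/286 [(6 1 5; -3 -1 4)], sign=-1
I_A²/I_B² = (7/286)/(1/286) = 7/1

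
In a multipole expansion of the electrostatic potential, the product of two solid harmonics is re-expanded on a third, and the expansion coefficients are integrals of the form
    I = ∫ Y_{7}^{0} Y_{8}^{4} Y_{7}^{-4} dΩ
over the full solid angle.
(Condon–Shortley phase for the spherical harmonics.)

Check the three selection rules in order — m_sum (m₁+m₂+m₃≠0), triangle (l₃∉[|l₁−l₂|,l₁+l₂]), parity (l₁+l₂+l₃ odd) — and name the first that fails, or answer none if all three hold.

none

m₁+m₂+m₃ = 0 + 4 − 4 = 0  ✓
triangle: |7−8|=1 ≤ l₃=7 ≤ 7+8=15  ✓
parity: l₁+l₂+l₃ = 22 is even  ✓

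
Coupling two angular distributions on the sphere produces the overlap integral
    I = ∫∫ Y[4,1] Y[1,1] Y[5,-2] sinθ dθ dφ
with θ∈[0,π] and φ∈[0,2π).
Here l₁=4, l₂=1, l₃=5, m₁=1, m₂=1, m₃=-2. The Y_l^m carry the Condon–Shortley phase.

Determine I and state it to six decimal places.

0.225034

m-sum 0 ✓  L=10 even ✓  3≤5≤5 ✓
Π(2lᵢ+1) = 9×3×11 = 297
triangle coeff Δ(4,1,5) = 1/495
Σ_t [0,0]: t=0:+1/576 = 1/576
(3j)²=5/99 [(4 1 5; 0 0 0)], sign=-1
Σ_t [0,0]: t=0:+1/1440 = 1/1440
(3j)²=7/165 [(4 1 5; 1 1 -2)], sign=-1
⇒ 4πI² = 7/11
I = (+1)√(7/11/(4π)) = 0.22503380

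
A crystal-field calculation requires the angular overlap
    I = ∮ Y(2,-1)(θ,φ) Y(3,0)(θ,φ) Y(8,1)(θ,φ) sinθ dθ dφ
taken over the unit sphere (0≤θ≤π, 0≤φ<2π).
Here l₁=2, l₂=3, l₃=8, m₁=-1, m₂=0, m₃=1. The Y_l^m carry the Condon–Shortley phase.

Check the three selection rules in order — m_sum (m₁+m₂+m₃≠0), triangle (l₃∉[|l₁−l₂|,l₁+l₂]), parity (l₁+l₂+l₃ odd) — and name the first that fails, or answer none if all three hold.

Σmᵢ = 0  ✓
l₃∈[|l₁−l₂|,l₁+l₂]=[1,5], have l₃=8  ✗
Σlᵢ = 13 ⇒ odd

triangle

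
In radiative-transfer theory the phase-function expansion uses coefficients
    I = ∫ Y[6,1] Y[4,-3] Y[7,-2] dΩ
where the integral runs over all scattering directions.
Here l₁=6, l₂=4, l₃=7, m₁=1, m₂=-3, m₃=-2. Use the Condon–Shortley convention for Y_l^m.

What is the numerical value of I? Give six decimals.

0.000000

1 − 3 − 2 = -4 ≠ 0: azimuthal integral kills it; I = 0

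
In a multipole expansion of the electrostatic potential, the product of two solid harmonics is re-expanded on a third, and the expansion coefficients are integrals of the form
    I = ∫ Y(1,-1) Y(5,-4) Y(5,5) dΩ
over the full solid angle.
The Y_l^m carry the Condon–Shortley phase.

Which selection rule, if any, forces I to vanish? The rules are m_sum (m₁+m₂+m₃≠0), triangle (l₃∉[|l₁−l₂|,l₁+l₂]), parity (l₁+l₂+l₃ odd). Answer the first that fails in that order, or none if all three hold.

parity

azimuthal sum: -1 − 4 + 5 = 0  ✓
4 ≤ 5 ≤ 6 (triangle on l)  ✓
L = 1 + 5 + 5 = 11 (odd)  ✗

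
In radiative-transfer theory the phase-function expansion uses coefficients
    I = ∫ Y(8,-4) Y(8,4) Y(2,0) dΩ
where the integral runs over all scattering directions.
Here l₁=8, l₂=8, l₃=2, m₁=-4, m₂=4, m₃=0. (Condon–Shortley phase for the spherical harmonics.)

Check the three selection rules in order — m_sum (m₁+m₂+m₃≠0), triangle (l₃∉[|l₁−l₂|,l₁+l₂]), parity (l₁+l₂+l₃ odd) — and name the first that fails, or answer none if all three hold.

m₁+m₂+m₃ = -4 + 4 + 0 = 0  ✓
triangle: |8−8|=0 ≤ l₃=2 ≤ 8+8=16  ✓
parity: l₁+l₂+l₃ = 18 is even  ✓

none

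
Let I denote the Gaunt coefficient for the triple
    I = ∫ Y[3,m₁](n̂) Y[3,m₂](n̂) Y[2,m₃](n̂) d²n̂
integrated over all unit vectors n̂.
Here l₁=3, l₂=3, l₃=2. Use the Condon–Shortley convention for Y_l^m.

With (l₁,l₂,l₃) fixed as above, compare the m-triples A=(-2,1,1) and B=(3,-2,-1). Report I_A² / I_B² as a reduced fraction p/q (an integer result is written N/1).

3/5

Shared (l₁,l₂,l₃)=(3,3,2): N and (l;000)² cancel in I_A²/I_B².
A: Δ = 4!·2!·2!/9! = 1/3780; Racah Σ t=3..4: t=3:−1/12 t=4:+1/48 = -1/16; ⇒ 3j(3 3 2; -2 1 1)² = 1/28, sgn +1
B: Δ = 4!·2!·2!/9! = 1/3780; Racah Σ t=0..0: t=0:+1/48 = 1/48; ⇒ 3j(3 3 2; 3 -2 -1)² = 5/84, sgn -1
I_A²/I_B² = (1/28)/(5/84) = 3/5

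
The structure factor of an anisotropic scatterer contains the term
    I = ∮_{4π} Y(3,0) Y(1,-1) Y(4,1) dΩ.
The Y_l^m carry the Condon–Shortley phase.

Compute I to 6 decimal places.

-0.194664

m-sum 0 ✓  L=8 even ✓  2≤4≤4 ✓
Π(2lᵢ+1) = 7×3×9 = 189
triangle coeff Δ(3,1,4) = 1/252
Σ_t [0,0]: t=0:+1/36 = 1/36
(3j)²=4/63 [(3 1 4; 0 0 0)], sign=+1
Σ_t [0,0]: t=0:+1/72 = 1/72
(3j)²=5/126 [(3 1 4; 0 -1 1)], sign=-1
⇒ 4πI² = 10/21
I = (-1)√(10/21/(4π)) = -0.19466390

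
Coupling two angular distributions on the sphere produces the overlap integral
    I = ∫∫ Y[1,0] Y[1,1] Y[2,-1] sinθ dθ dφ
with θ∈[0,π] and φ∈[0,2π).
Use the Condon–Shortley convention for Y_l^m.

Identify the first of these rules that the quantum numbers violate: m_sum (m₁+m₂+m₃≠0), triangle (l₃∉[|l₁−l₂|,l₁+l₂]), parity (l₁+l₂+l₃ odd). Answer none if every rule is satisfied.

m₁+m₂+m₃ = 0 + 1 − 1 = 0  ✓
triangle: |1−1|=0 ≤ l₃=2 ≤ 1+1=2  ✓
parity: l₁+l₂+l₃ = 4 is even  ✓

none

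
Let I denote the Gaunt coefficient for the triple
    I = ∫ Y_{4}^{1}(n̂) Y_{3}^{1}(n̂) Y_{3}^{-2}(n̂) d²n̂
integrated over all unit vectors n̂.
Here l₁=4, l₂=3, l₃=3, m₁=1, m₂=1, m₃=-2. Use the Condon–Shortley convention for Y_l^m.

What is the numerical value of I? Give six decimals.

Checks pass: Σm=0; 10 even; l₃=3∈[1,7].
(2·4+1)(2·3+1)(2·3+1) = 441
Δ: 4! 4! 2! / 11! → 1/34650
sum: t=1:−1/72 t=2:+1/16 t=3:−1/72 = 5/144
3j²(4 3 3; 0 0 0) = Δ·Π!·Σ² = 2/77  (sign -1)
sum: t=2:+1/48 t=3:−1/144 = 1/72
3j²(4 3 3; 1 1 -2) = Δ·Π!·Σ² = 16/693  (sign -1)
combine: 4πI² = 441·2/77·16/693 = 32/121
take √, sign +1: I = 0.14506992

0.145070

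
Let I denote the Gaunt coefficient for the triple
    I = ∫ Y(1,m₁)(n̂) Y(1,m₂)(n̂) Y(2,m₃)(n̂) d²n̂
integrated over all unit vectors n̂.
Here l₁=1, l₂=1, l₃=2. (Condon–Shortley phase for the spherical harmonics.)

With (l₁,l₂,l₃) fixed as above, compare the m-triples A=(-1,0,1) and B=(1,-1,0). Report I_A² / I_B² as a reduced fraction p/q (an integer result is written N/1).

3/1

Same 1,1,2: normalisation and zero-m 3j drop out of the ratio.
A: Δ: 0! 2! 2! / 5! → 1/30; sum: t=0:+1/2 = 1/2; 3j²(1 1 2; -1 0 1) = Δ·Π!·Σ² = 1/10  (sign -1)
B: Δ: 0! 2! 2! / 5! → 1/30; sum: t=0:+1/4 = 1/4; 3j²(1 1 2; 1 -1 0) = Δ·Π!·Σ² = 1/30  (sign +1)
I_A²/I_B² = (1/10)/(1/30) = 3/1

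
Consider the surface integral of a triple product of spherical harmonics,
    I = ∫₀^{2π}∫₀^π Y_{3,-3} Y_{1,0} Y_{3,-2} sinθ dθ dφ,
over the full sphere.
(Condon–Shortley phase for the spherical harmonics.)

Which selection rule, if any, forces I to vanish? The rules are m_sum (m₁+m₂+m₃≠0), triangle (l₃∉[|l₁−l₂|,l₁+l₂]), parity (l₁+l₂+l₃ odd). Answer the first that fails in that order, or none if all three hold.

m_sum

Σmᵢ = -5  ✗
l₃∈[|l₁−l₂|,l₁+l₂]=[2,4], have l₃=3
Σlᵢ = 7 ⇒ odd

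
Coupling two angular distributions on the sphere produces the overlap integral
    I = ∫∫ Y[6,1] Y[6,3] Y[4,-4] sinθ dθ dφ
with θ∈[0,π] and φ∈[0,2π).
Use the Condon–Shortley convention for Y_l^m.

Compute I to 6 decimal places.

m-sum 0 ✓  L=16 even ✓  0≤4≤12 ✓
Π(2lᵢ+1) = 13×13×9 = 1521
triangle coeff Δ(6,6,4) = 1/15315300
Σ_t [2,6]: t=2:+1/829440 t=3:−1/25920 t=4:+1/9216 t=5:−1/25920 t=6:+1/829440 = 7/207360
(3j)²=28/2431 [(6 6 4; 0 0 0)], sign=+1
Σ_t [5,5]: t=5:−1/414720 = -1/414720
(3j)²=49/2431 [(6 6 4; 1 3 -4)], sign=-1
⇒ 4πI² = 12348/34969
I = (-1)√(12348/34969/(4π)) = -0.16763001

-0.167630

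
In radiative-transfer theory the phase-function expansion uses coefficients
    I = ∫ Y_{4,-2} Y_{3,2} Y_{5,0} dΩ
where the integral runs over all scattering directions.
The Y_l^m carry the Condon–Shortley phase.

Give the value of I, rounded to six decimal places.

Checks pass: Σm=0; 12 even; l₃=5∈[1,7].
(2·4+1)(2·3+1)(2·5+1) = 693
Δ: 2! 6! 4! / 13! → 1/180180
sum: t=0:+1/576 t=1:−1/144 t=2:+1/576 = -1/288
3j²(4 3 5; 0 0 0) = Δ·Π!·Σ² = 20/1001  (sign +1)
sum: t=1:−1/2880 t=2:+1/576 = 1/720
3j²(4 3 5; -2 2 0) = Δ·Π!·Σ² = 80/3003  (sign -1)
combine: 4πI² = 693·20/1001·80/3003 = 4800/13013
take √, sign -1: I = -0.17132746

-0.171327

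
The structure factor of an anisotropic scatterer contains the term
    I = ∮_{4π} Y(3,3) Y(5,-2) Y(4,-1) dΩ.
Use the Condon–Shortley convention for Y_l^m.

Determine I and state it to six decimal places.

Checks pass: Σm=0; 12 even; l₃=4∈[2,8].
(2·3+1)(2·5+1)(2·4+1) = 693
Δ: 4! 2! 6! / 13! → 1/180180
sum: t=1:−1/576 t=2:+1/144 t=3:−1/576 = 1/288
3j²(3 5 4; 0 0 0) = Δ·Π!·Σ² = 20/1001  (sign +1)
sum: t=0:+1/1728 = 1/1728
3j²(3 5 4; 3 -2 -1) = Δ·Π!·Σ² = 25/858  (sign -1)
combine: 4πI² = 693·20/1001·25/858 = 750/1859
take √, sign -1: I = -0.17917854

-0.179179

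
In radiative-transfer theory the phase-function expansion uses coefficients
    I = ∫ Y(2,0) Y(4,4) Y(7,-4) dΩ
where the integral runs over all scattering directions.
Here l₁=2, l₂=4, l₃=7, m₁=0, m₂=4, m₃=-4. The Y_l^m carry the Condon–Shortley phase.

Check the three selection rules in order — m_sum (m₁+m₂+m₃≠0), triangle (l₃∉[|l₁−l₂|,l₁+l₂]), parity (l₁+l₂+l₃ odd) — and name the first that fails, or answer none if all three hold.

m₁+m₂+m₃ = 0 + 4 − 4 = 0  ✓
triangle: |2−4|=2 ≤ l₃=7 ≤ 2+4=6  ✗
parity: l₁+l₂+l₃ = 13 is odd

triangle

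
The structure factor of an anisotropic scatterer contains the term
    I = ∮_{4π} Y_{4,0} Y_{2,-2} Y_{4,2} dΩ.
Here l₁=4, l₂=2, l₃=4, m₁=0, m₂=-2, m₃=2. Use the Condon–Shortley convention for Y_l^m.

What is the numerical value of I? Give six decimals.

m-sum 0 ✓  L=10 even ✓  2≤4≤6 ✓
Π(2lᵢ+1) = 9×5×9 = 405
triangle coeff Δ(4,2,4) = 1/13860
Σ_t [0,2]: t=0:+1/192 t=1:−1/36 t=2:+1/192 = -5/288
(3j)²=20/693 [(4 2 4; 0 0 0)], sign=-1
Σ_t [0,0]: t=0:+1/192 = 1/192
(3j)²=3/77 [(4 2 4; 0 -2 2)], sign=+1
⇒ 4πI² = 2700/5929
I = (-1)√(2700/5929/(4π)) = -0.19036462

-0.190365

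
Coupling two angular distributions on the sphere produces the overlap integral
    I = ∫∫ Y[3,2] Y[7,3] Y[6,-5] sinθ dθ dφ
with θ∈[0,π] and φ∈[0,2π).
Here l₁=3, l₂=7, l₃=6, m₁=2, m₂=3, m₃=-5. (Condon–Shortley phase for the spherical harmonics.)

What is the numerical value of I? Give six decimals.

m-sum 0 ✓  L=16 even ✓  4≤6≤10 ✓
Π(2lᵢ+1) = 7×15×13 = 1365
triangle coeff Δ(3,7,6) = 1/2042040
Σ_t [1,3]: t=1:−1/207360 t=2:+1/57600 t=3:−1/207360 = 1/129600
(3j)²=168/12155 [(3 7 6; 0 0 0)], sign=+1
Σ_t [0,1]: t=0:+1/87091200 t=1:−1/4354560 = -19/87091200
(3j)²=361/37128 [(3 7 6; 2 3 -5)], sign=+1
⇒ 4πI² = 7581/41327
I = (+1)√(7581/41327/(4π)) = 0.12082071

0.120821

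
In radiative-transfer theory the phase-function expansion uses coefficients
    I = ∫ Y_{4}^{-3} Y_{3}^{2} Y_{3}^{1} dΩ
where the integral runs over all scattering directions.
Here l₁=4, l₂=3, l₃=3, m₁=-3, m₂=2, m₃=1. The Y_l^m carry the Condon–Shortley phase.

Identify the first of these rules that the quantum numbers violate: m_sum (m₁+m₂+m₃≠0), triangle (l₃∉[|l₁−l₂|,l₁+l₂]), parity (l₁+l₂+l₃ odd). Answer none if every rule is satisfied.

azimuthal sum: -3 + 2 + 1 = 0  ✓
1 ≤ 3 ≤ 7 (triangle on l)  ✓
L = 4 + 3 + 3 = 10 (even)  ✓

none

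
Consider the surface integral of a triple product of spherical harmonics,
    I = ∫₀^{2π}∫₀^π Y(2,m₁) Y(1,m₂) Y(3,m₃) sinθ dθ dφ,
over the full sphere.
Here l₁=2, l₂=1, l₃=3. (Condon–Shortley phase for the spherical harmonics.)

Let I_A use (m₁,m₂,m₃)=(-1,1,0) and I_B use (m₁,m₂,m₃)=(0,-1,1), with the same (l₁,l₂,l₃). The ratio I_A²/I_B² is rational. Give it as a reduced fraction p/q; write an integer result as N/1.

l's match ⇒ only the (l;m) 3-j factors differ between A and B.
A: triangle coeff Δ(2,1,3) = 1/105; Σ_t [0,0]: t=0:+1/12 = 1/12; (3j)²=1/35 [(2 1 3; -1 1 0)], sign=-1
B: triangle coeff Δ(2,1,3) = 1/105; Σ_t [0,0]: t=0:+1/8 = 1/8; (3j)²=2/35 [(2 1 3; 0 -1 1)], sign=+1
I_A²/I_B² = (1/35)/(2/35) = 1/2

1/2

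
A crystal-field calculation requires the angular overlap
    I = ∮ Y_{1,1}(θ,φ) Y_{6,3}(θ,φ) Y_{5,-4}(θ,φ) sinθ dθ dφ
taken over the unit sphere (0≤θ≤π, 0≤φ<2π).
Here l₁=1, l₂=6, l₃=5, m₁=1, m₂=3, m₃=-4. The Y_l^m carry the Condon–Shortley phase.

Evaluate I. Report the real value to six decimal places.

Rules hold: Σm=0, L=12 even, 5≤5≤7.
N = 3·13·11 = 429
Δ = 2!·0!·10!/13! = 1/858
Racah Σ t=1..1: t=1:−1/14400 = -1/14400
⇒ 3j(1 6 5; 0 0 0)² = 6/143, sgn +1
Racah Σ t=0..0: t=0:+1/725760 = 1/725760
⇒ 3j(1 6 5; 1 3 -4)² = 1/286, sgn -1
4πI² = N·(3j₀)²·(3jₘ)² = 9/143
I = -1·√(0.0629371/4π) = -0.07076985

-0.070770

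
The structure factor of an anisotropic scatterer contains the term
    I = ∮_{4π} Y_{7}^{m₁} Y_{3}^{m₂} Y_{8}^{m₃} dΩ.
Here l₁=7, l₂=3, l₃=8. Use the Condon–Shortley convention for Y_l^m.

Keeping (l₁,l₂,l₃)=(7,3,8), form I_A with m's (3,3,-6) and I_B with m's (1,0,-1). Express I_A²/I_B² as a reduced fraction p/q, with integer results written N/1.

1430/841

Shared (l₁,l₂,l₃)=(7,3,8): N and (l;000)² cancel in I_A²/I_B².
A: Δ = 2!·12!·4!/19! = 1/5290740; Racah Σ t=2..2: t=2:+1/348364800 = 1/348364800; ⇒ 3j(7 3 8; 3 3 -6)² = 11/646, sgn +1
B: Δ = 2!·12!·4!/19! = 1/5290740; Racah Σ t=0..2: t=0:+1/6220800 t=1:−1/2419200 t=2:+1/11612160 = -29/174182400; ⇒ 3j(7 3 8; 1 0 -1)² = 841/83980, sgn +1
I_A²/I_B² = (11/646)/(841/83980) = 1430/841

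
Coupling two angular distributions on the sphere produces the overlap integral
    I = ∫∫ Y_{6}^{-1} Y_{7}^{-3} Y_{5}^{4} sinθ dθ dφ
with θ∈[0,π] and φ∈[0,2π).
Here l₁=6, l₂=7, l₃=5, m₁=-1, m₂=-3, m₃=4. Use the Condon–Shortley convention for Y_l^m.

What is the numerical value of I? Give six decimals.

-0.033132

Checks pass: Σm=0; 18 even; l₃=5∈[1,13].
(2·6+1)(2·7+1)(2·5+1) = 2145
Δ: 8! 4! 6! / 19! → 1/174594420
sum: t=2:+1/4147200 t=3:−1/207360 t=4:+1/82944 t=5:−1/207360 t=6:+1/4147200 = 1/345600
3j²(6 7 5; 0 0 0) = Δ·Π!·Σ² = 420/46189  (sign -1)
sum: t=3:−1/2073600 t=4:+1/2488320 = -1/12441600
3j²(6 7 5; -1 -3 4) = Δ·Π!·Σ² = 98/138567  (sign +1)
combine: 4πI² = 2145·420/46189·98/138567 = 205800/14919047
take √, sign -1: I = -0.03313197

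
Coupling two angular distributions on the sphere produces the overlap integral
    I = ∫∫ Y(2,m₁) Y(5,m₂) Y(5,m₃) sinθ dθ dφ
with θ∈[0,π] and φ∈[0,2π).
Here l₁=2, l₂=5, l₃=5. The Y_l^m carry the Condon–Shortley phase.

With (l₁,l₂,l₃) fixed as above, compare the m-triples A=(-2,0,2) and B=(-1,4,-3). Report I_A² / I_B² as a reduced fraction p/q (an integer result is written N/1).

l's match ⇒ only the (l;m) 3-j factors differ between A and B.
A: triangle coeff Δ(2,5,5) = 1/38610; Σ_t [2,2]: t=2:+1/2880 = 1/2880; (3j)²=14/429 [(2 5 5; -2 0 2)], sign=-1
B: triangle coeff Δ(2,5,5) = 1/38610; Σ_t [1,2]: t=1:−1/80640 t=2:+1/10080 = 1/11520; (3j)²=49/1430 [(2 5 5; -1 4 -3)], sign=+1
I_A²/I_B² = (14/429)/(49/1430) = 20/21

20/21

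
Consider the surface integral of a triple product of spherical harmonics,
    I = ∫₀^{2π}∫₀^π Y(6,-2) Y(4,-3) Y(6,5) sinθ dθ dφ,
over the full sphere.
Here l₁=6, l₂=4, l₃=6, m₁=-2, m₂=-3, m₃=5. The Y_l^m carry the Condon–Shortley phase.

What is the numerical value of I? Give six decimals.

Rules hold: Σm=0, L=16 even, 2≤6≤10.
N = 13·9·13 = 1521
Δ = 4!·8!·4!/17! = 1/15315300
Racah Σ t=0..4: t=0:+1/829440 t=1:−1/25920 t=2:+1/9216 t=3:−1/25920 t=4:+1/829440 = 7/207360
⇒ 3j(6 4 6; 0 0 0)² = 28/2431, sgn +1
Racah Σ t=0..1: t=0:+1/5806080 t=1:−1/725760 = -1/829440
⇒ 3j(6 4 6; -2 -3 5)² = 49/2652, sgn +1
4πI² = N·(3j₀)²·(3jₘ)² = 1029/3179
I = +1·√(0.323687/4π) = 0.16049352

0.160494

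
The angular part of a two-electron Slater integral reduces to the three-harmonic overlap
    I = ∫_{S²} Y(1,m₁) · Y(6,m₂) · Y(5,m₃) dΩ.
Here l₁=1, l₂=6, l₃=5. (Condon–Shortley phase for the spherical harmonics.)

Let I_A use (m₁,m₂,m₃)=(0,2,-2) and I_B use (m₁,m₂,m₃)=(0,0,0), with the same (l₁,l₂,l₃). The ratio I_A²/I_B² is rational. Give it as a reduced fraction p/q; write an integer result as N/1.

Same 1,6,5: normalisation and zero-m 3j drop out of the ratio.
A: Δ: 2! 0! 10! / 13! → 1/858; sum: t=1:−1/30240 = -1/30240; 3j²(1 6 5; 0 2 -2) = Δ·Π!·Σ² = 16/429  (sign +1)
B: Δ: 2! 0! 10! / 13! → 1/858; sum: t=1:−1/14400 = -1/14400; 3j²(1 6 5; 0 0 0) = Δ·Π!·Σ² = 6/143  (sign +1)
I_A²/I_B² = (16/429)/(6/143) = 8/9

8/9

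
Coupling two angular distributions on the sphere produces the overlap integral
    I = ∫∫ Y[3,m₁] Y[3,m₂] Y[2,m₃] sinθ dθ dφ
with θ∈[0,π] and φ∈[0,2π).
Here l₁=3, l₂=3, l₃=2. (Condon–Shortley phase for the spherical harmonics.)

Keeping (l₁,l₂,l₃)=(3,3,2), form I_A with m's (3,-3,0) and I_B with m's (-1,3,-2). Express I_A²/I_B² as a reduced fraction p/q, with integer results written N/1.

5/2

Same 3,3,2: normalisation and zero-m 3j drop out of the ratio.
A: Δ: 4! 2! 2! / 9! → 1/3780; sum: t=0:+1/96 = 1/96; 3j²(3 3 2; 3 -3 0) = Δ·Π!·Σ² = 5/84  (sign +1)
B: Δ: 4! 2! 2! / 9! → 1/3780; sum: t=4:+1/96 = 1/96; 3j²(3 3 2; -1 3 -2) = Δ·Π!·Σ² = 1/42  (sign +1)
I_A²/I_B² = (5/84)/(1/42) = 5/2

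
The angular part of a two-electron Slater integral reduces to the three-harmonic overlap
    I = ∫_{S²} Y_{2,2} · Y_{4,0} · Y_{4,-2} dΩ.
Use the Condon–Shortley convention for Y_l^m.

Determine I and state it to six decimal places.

Rules hold: Σm=0, L=10 even, 2≤4≤6.
N = 5·9·9 = 405
Δ = 2!·2!·6!/11! = 1/13860
Racah Σ t=0..2: t=0:+1/192 t=1:−1/36 t=2:+1/192 = -5/288
⇒ 3j(2 4 4; 0 0 0)² = 20/693, sgn -1
Racah Σ t=0..0: t=0:+1/192 = 1/192
⇒ 3j(2 4 4; 2 0 -2)² = 3/77, sgn +1
4πI² = N·(3j₀)²·(3jₘ)² = 2700/5929
I = -1·√(0.455389/4π) = -0.19036462

-0.190365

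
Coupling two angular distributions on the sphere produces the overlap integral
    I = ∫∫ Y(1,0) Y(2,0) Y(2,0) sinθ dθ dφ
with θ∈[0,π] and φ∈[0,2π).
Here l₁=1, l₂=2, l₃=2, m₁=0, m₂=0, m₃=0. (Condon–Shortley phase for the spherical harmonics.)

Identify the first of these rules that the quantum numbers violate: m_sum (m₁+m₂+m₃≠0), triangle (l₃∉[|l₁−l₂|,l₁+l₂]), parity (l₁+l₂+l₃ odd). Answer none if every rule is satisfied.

parity

azimuthal sum: 0 + 0 + 0 = 0  ✓
1 ≤ 2 ≤ 3 (triangle on l)  ✓
L = 1 + 2 + 2 = 5 (odd)  ✗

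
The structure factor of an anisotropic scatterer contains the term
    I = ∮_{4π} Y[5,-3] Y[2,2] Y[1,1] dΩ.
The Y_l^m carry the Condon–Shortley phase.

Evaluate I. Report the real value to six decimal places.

0.000000

triangle: need 3≤l₃≤7, have 1; I=0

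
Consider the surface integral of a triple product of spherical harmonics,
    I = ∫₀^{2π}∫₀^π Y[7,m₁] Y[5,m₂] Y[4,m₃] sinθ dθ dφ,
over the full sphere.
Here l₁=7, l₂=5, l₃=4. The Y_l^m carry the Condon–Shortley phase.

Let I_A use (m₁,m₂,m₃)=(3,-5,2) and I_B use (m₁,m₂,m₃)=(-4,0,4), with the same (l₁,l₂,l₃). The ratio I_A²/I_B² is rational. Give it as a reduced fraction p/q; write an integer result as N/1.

Shared (l₁,l₂,l₃)=(7,5,4): N and (l;000)² cancel in I_A²/I_B².
A: Δ = 8!·6!·2!/17! = 1/6126120; Racah Σ t=0..0: t=0:+1/3870720 = 1/3870720; ⇒ 3j(7 5 4; 3 -5 2)² = 675/136136, sgn +1
B: Δ = 8!·6!·2!/17! = 1/6126120; Racah Σ t=5..5: t=5:−1/1036800 = -1/1036800; ⇒ 3j(7 5 4; -4 0 4)² = 14/663, sgn -1
I_A²/I_B² = (675/136136)/(14/663) = 2025/8624

2025/8624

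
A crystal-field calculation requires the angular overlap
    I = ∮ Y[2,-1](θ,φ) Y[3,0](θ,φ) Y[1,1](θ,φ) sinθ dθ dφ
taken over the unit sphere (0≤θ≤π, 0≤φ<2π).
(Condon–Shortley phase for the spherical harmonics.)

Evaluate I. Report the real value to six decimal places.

0.143048

Checks pass: Σm=0; 6 even; l₃=1∈[1,5].
(2·2+1)(2·3+1)(2·1+1) = 105
Δ: 4! 0! 2! / 7! → 1/105
sum: t=2:+1/4 = 1/4
3j²(2 3 1; 0 0 0) = Δ·Π!·Σ² = 3/35  (sign -1)
sum: t=3:−1/12 = -1/12
3j²(2 3 1; -1 0 1) = Δ·Π!·Σ² = 1/35  (sign -1)
combine: 4πI² = 105·3/35·1/35 = 9/35
take √, sign +1: I = 0.14304817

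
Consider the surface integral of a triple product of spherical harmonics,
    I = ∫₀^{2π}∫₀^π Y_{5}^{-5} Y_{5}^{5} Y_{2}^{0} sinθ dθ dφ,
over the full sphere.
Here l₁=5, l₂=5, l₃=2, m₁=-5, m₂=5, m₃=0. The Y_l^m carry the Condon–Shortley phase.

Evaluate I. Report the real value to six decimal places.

Checks pass: Σm=0; 12 even; l₃=2∈[0,10].
(2·5+1)(2·5+1)(2·2+1) = 605
Δ: 8! 2! 2! / 13! → 1/38610
sum: t=3:−1/2880 t=4:+1/576 t=5:−1/2880 = 1/960
3j²(5 5 2; 0 0 0) = Δ·Π!·Σ² = 10/429  (sign +1)
sum: t=8:+1/161280 = 1/161280
3j²(5 5 2; -5 5 0) = Δ·Π!·Σ² = 15/286  (sign +1)
combine: 4πI² = 605·10/429·15/286 = 125/169
take √, sign +1: I = 0.24260890

0.242609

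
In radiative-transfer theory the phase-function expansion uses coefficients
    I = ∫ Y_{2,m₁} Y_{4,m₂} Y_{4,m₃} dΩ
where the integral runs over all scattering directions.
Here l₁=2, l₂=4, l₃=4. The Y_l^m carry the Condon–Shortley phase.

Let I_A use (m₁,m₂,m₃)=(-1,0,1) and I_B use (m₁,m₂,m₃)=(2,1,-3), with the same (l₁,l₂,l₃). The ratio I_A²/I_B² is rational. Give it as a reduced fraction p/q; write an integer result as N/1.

5/63

Same 2,4,4: normalisation and zero-m 3j drop out of the ratio.
A: Δ: 2! 2! 6! / 11! → 1/13860; sum: t=1:−1/72 t=2:+1/96 = -1/288; 3j²(2 4 4; -1 0 1) = Δ·Π!·Σ² = 1/462  (sign +1)
B: Δ: 2! 2! 6! / 11! → 1/13860; sum: t=0:+1/480 = 1/480; 3j²(2 4 4; 2 1 -3) = Δ·Π!·Σ² = 3/110  (sign -1)
I_A²/I_B² = (1/462)/(3/110) = 5/63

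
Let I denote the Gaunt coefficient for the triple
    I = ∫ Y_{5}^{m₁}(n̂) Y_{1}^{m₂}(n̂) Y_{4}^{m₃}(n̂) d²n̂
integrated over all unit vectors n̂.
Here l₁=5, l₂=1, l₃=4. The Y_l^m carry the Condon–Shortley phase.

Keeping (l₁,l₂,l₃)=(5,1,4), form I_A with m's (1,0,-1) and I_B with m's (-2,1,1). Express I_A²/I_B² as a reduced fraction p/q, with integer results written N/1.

Shared (l₁,l₂,l₃)=(5,1,4): N and (l;000)² cancel in I_A²/I_B².
A: Δ = 2!·8!·0!/11! = 1/495; Racah Σ t=1..1: t=1:−1/720 = -1/720; ⇒ 3j(5 1 4; 1 0 -1)² = 8/165, sgn +1
B: Δ = 2!·8!·0!/11! = 1/495; Racah Σ t=2..2: t=2:+1/1440 = 1/1440; ⇒ 3j(5 1 4; -2 1 1)² = 7/165, sgn -1
I_A²/I_B² = (8/165)/(7/165) = 8/7

8/7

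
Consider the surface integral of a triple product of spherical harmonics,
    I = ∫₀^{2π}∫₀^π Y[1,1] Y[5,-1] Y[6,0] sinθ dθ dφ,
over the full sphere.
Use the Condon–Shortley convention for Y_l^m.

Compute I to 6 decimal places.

0.158246

Checks pass: Σm=0; 12 even; l₃=6∈[4,6].
(2·1+1)(2·5+1)(2·6+1) = 429
Δ: 0! 2! 10! / 13! → 1/858
sum: t=0:+1/14400 = 1/14400
3j²(1 5 6; 0 0 0) = Δ·Π!·Σ² = 6/143  (sign +1)
sum: t=0:+1/34560 = 1/34560
3j²(1 5 6; 1 -1 0) = Δ·Π!·Σ² = 5/286  (sign +1)
combine: 4πI² = 429·6/143·5/286 = 45/143
take √, sign +1: I = 0.15824621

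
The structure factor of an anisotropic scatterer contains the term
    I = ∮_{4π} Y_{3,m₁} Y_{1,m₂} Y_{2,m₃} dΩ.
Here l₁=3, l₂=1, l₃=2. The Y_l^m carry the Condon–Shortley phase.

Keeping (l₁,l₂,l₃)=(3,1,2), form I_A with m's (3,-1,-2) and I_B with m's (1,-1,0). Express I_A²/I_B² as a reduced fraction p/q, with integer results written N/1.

Shared (l₁,l₂,l₃)=(3,1,2): N and (l;000)² cancel in I_A²/I_B².
A: Δ = 2!·4!·0!/7! = 1/105; Racah Σ t=0..0: t=0:+1/48 = 1/48; ⇒ 3j(3 1 2; 3 -1 -2)² = 1/7, sgn +1
B: Δ = 2!·4!·0!/7! = 1/105; Racah Σ t=0..0: t=0:+1/8 = 1/8; ⇒ 3j(3 1 2; 1 -1 0)² = 2/35, sgn +1
I_A²/I_B² = (1/7)/(2/35) = 5/2

5/2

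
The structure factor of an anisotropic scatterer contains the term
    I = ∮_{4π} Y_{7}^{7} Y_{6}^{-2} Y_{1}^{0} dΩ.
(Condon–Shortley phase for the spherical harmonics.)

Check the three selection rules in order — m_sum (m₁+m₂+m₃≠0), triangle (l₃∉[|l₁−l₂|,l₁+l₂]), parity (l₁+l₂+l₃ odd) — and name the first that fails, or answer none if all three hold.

m_sum

m₁+m₂+m₃ = 7 − 2 + 0 = 5  ✗
triangle: |7−6|=1 ≤ l₃=1 ≤ 7+6=13
parity: l₁+l₂+l₃ = 14 is even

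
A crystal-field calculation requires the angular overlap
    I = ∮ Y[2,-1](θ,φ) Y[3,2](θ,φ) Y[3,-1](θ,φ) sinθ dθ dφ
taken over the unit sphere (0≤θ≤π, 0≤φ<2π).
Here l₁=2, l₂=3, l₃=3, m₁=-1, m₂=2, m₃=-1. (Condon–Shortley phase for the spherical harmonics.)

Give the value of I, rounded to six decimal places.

0.162868

Checks pass: Σm=0; 8 even; l₃=3∈[1,5].
(2·2+1)(2·3+1)(2·3+1) = 245
Δ: 2! 2! 4! / 9! → 1/3780
sum: t=0:+1/24 t=1:−1/4 t=2:+1/24 = -1/6
3j²(2 3 3; 0 0 0) = Δ·Π!·Σ² = 4/105  (sign +1)
sum: t=1:−1/48 t=2:+1/12 = 1/16
3j²(2 3 3; -1 2 -1) = Δ·Π!·Σ² = 1/28  (sign +1)
combine: 4πI² = 245·4/105·1/28 = 1/3
take √, sign +1: I = 0.16286750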